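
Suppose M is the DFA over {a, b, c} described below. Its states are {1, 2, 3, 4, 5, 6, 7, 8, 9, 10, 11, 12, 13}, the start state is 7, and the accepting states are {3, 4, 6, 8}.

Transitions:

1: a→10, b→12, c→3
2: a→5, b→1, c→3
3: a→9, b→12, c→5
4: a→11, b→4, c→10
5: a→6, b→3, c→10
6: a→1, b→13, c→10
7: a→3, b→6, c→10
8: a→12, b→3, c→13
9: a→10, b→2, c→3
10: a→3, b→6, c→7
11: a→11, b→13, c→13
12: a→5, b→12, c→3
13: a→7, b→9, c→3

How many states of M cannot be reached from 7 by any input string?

No path from 7 leads to 4, 8, 11; the other 10 states are all reachable.

3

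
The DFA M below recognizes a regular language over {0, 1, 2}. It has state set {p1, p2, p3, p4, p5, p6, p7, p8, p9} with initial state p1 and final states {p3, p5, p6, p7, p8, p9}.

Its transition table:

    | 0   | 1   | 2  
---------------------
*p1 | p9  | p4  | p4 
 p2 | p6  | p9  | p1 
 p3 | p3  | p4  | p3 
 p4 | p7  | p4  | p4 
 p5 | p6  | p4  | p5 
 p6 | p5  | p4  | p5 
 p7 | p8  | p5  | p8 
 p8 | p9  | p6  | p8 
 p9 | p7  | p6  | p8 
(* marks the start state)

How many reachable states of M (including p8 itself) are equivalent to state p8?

Reachable states from the start: {p1,p4,p5,p6,p7,p8,p9}. Unreachable: {p2,p3} — drop them.
P0 = {p5,p6,p7,p8,p9} | {p1,p4}.
On input 1, block {p5,p6,p7,p8,p9} splits into {p7,p8,p9} and {p5,p6}.
Stable partition: {p7,p8,p9} | {p1,p4} | {p5,p6} — 3 equivalence classes.
The equivalence class containing p8 is {p7,p8,p9}, of size 3.

3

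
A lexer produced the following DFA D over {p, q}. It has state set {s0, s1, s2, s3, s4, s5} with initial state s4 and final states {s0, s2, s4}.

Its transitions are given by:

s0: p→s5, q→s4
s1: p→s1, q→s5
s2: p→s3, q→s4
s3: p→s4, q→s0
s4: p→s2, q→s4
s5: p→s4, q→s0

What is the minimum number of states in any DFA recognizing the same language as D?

Reachable states from the start: {s0,s2,s3,s4,s5}. Unreachable: {s1} — drop them.
P0 = {s0,s2,s4} | {s3,s5}.
Refine {s0,s2,s4} on symbol p: members go to different blocks, giving {s0,s2} and {s4}.
No further refinement is possible. Final partition (3 blocks): {s0,s2} | {s3,s5} | {s4}.

3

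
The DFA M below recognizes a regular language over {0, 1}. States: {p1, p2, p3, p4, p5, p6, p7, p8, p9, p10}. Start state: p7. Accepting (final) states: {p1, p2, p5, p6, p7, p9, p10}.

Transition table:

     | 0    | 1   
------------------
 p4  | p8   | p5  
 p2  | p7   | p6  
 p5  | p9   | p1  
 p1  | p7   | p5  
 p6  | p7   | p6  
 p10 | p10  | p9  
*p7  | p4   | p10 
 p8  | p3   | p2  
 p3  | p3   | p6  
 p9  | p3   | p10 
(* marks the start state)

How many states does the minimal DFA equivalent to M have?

Every state is reachable, so we keep all 10.
P0 = {p1,p2,p5,p6,p7,p9,p10} | {p3,p4,p8}.
Refine {p1,p2,p5,p6,p7,p9,p10} on symbol 0: members go to different blocks, giving {p1,p2,p5,p6,p10} and {p7,p9}.
On input 0, block {p1,p2,p5,p6,p10} splits into {p1,p2,p5,p6} and {p10}.
No further refinement is possible. Final partition (4 blocks): {p1,p2,p5,p6} | {p3,p4,p8} | {p7,p9} | {p10}.

4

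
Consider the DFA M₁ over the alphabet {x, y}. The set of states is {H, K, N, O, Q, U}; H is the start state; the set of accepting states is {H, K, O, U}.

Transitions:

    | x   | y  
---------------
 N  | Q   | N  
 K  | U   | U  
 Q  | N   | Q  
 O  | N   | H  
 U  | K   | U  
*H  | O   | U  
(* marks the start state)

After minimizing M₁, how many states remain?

Every state is reachable, so we keep all 6.
Initial partition by acceptance: {H,K,O,U} | {N,Q}.
Split {H,K,O,U} by δ(·,x) → {H,K,U} and {O}.
Refine {H,K,U} on symbol x: members go to different blocks, giving {K,U} and {H}.
The partition is now stable with 4 blocks: {K,U} | {N,Q} | {O} | {H}.

4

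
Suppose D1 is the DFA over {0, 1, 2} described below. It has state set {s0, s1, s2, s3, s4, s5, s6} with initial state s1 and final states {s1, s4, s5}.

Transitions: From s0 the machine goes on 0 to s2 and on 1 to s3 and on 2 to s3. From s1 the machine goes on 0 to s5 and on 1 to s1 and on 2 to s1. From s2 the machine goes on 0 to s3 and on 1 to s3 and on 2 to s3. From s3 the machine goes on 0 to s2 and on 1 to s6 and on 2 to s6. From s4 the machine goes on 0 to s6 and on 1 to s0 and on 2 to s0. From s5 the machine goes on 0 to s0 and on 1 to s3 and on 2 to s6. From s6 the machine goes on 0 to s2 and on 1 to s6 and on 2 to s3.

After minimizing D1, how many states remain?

3

First remove the unreachable states {s4}; 6 states remain.
Start with accepting vs non-accepting: {s1,s5} | {s0,s2,s3,s6}.
On input 0, block {s1,s5} splits into {s1} and {s5}.
Stable partition: {s1} | {s0,s2,s3,s6} | {s5} — 3 equivalence classes.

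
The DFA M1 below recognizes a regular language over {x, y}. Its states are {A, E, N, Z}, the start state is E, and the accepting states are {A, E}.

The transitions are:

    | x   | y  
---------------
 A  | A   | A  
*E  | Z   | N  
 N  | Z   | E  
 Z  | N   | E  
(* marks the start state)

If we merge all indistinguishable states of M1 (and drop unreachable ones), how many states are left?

2

States {A} cannot be reached from the start state, so discard them.
Initial partition by acceptance: {E} | {N,Z}.
No further refinement is possible. Final partition (2 blocks): {E} | {N,Z}.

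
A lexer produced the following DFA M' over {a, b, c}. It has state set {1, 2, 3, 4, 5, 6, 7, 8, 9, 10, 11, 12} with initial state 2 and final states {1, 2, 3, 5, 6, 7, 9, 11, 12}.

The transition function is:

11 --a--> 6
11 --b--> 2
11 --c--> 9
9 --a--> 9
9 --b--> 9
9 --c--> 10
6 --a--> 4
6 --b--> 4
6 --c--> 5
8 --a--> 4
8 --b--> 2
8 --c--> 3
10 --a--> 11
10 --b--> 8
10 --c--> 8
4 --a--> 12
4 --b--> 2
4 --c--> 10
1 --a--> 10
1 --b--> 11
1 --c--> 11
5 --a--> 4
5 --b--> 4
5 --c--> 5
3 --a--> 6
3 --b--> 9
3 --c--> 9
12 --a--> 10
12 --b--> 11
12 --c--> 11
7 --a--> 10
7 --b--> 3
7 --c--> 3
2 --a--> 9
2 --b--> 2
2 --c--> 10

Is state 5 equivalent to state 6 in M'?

Yes

States {1,7} cannot be reached from the start state, so discard them.
Start with accepting vs non-accepting: {2,3,5,6,9,11,12} | {4,8,10}.
Refine {2,3,5,6,9,11,12} on symbol a: members go to different blocks, giving {2,3,9,11} and {5,6,12}.
On input a, block {2,3,9,11} splits into {2,9} and {3,11}.
Split {4,8,10} by δ(·,a) → {4} and {8} and {10}.
On input a, block {5,6,12} splits into {5,6} and {12}.
No further refinement is possible. Final partition (7 blocks): {2,9} | {4} | {5,6} | {3,11} | {8} | {10} | {12}.
5 and 6 lie in the same block of the stable partition, so they are equivalent — no string distinguishes them.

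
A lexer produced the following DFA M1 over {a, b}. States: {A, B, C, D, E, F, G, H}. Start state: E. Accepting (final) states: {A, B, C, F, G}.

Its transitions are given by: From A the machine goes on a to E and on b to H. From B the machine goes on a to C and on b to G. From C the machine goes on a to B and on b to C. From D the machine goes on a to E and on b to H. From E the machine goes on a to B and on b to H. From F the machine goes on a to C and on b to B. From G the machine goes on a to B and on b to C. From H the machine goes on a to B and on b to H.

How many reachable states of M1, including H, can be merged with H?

States {A,D,F} cannot be reached from the start state, so discard them.
P0 = {B,C,G} | {E,H}.
No further refinement is possible. Final partition (2 blocks): {B,C,G} | {E,H}.
The equivalence class containing H is {E,H}, of size 2.

2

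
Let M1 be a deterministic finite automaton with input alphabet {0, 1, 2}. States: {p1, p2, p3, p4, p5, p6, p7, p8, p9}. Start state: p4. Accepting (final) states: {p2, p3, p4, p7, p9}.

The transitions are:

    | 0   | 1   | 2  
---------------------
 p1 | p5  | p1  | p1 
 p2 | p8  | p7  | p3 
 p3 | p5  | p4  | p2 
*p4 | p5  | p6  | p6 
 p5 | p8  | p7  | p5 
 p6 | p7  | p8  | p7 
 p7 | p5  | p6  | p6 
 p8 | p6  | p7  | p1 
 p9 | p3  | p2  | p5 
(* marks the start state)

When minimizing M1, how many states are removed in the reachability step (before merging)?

3

BFS from p4 reaches {p1, p4, p5, p6, p7, p8}; the 3 state(s) p2, p3, p9 are never visited.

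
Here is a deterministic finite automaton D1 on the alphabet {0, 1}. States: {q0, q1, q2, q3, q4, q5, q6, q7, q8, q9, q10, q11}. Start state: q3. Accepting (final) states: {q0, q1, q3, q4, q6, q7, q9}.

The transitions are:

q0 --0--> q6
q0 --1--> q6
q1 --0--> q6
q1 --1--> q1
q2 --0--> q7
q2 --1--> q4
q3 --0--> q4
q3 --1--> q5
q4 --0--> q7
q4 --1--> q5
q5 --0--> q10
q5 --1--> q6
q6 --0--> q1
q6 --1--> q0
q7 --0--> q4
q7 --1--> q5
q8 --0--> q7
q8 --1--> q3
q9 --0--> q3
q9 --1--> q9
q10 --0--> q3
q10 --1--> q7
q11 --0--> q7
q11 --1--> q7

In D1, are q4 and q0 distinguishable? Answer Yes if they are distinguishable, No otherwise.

Yes

First remove the unreachable states {q2,q8,q9,q11}; 8 states remain.
Initial partition by acceptance: {q0,q1,q3,q4,q6,q7} | {q5,q10}.
Refine {q0,q1,q3,q4,q6,q7} on symbol 1: members go to different blocks, giving {q0,q1,q6} and {q3,q4,q7}.
Split {q5,q10} by δ(·,0) → {q5} and {q10}.
The partition is now stable with 4 blocks: {q0,q1,q6} | {q5} | {q3,q4,q7} | {q10}.
q4 and q0 end up in different blocks, so they are distinguishable. For instance, the string '1' is accepted from only q0.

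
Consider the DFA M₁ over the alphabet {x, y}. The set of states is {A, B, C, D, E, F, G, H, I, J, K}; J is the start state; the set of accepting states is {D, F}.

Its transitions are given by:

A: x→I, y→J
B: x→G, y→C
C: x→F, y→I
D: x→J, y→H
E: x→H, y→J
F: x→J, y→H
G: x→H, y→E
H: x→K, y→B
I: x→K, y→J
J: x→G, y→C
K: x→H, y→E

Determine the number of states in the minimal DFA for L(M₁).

6

Reachable states from the start: {B,C,E,F,G,H,I,J,K}. Unreachable: {A,D} — drop them.
Start with accepting vs non-accepting: {F} | {B,C,E,G,H,I,J,K}.
Split {B,C,E,G,H,I,J,K} by δ(·,x) → {B,E,G,H,I,J,K} and {C}.
On input y, block {B,E,G,H,I,J,K} splits into {E,G,H,I,K} and {B,J}.
Split {E,G,H,I,K} by δ(·,y) → {E,H,I} and {G,K}.
Refine {E,H,I} on symbol x: members go to different blocks, giving {H,I} and {E}.
No further refinement is possible. Final partition (6 blocks): {F} | {H,I} | {C} | {B,J} | {G,K} | {E}.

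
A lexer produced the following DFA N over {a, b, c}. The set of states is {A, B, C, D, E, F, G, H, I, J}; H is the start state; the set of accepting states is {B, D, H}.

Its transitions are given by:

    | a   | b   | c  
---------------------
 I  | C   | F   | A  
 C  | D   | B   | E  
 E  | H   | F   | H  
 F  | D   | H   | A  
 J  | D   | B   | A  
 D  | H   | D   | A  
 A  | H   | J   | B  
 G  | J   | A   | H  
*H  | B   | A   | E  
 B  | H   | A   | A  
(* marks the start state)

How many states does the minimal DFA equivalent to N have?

Reachable states from the start: {A,B,D,E,F,H,J}. Unreachable: {C,G,I} — drop them.
Initial partition by acceptance: {B,D,H} | {A,E,F,J}.
Split {B,D,H} by δ(·,b) → {B,H} and {D}.
Split {A,E,F,J} by δ(·,a) → {A,E} and {F,J}.
Stable partition: {B,H} | {A,E} | {D} | {F,J} — 4 equivalence classes.

4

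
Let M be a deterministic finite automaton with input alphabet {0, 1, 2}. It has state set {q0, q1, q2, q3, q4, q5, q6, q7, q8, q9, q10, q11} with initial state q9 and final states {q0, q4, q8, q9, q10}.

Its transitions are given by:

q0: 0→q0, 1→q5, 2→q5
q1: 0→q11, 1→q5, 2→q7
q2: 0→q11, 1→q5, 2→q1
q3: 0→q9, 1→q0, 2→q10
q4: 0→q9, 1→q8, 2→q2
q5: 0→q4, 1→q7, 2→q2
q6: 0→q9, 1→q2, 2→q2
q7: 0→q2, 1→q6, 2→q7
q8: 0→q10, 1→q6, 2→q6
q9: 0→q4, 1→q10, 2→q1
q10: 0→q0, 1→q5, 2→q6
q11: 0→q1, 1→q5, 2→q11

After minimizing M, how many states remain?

4

Reachable states from the start: {q0,q1,q2,q4,q5,q6,q7,q8,q9,q10,q11}. Unreachable: {q3} — drop them.
P0 = {q0,q4,q8,q9,q10} | {q1,q2,q5,q6,q7,q11}.
On input 1, block {q0,q4,q8,q9,q10} splits into {q0,q8,q10} and {q4,q9}.
On input 0, block {q1,q2,q5,q6,q7,q11} splits into {q1,q2,q7,q11} and {q5,q6}.
The partition is now stable with 4 blocks: {q0,q8,q10} | {q1,q2,q7,q11} | {q4,q9} | {q5,q6}.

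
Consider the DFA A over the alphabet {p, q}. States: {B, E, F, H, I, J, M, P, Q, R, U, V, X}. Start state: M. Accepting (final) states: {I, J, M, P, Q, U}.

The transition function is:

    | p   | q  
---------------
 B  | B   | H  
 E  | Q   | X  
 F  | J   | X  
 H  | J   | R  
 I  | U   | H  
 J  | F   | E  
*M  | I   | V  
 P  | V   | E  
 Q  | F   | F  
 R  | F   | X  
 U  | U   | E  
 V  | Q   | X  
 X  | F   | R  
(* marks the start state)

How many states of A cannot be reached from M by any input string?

2

Starting at M and following transitions, the reachable set is {E, F, H, I, J, M, Q, R, U, V, X}. That leaves B, P unreachable — 2 in total.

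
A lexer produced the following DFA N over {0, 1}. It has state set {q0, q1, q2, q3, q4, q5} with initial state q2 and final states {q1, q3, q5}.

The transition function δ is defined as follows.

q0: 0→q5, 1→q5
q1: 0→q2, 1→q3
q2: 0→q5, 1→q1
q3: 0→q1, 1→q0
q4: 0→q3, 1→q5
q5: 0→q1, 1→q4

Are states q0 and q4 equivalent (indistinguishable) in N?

Initial partition by acceptance: {q1,q3,q5} | {q0,q2,q4}.
On input 0, block {q1,q3,q5} splits into {q3,q5} and {q1}.
On input 1, block {q0,q2,q4} splits into {q0,q4} and {q2}.
Stable partition: {q3,q5} | {q0,q4} | {q1} | {q2} — 4 equivalence classes.
q0 and q4 lie in the same block of the stable partition, so they are equivalent — no string distinguishes them.

Yes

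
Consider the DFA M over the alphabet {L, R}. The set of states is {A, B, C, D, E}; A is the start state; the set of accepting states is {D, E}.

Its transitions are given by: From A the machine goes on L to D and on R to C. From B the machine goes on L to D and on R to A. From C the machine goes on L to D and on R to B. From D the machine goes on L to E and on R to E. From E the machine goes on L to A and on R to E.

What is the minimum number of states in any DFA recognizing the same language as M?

Every state is reachable, so we keep all 5.
Initial partition by acceptance: {D,E} | {A,B,C}.
Split {D,E} by δ(·,L) → {D} and {E}.
No further refinement is possible. Final partition (3 blocks): {D} | {A,B,C} | {E}.

3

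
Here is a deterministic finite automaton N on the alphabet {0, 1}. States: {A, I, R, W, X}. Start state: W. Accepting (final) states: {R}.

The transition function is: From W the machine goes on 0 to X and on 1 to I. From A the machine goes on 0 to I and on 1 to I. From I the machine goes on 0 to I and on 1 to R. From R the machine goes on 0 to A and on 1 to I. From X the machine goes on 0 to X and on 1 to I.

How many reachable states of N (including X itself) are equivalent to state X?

Every state is reachable, so we keep all 5.
Initial partition by acceptance: {R} | {A,I,W,X}.
Refine {A,I,W,X} on symbol 1: members go to different blocks, giving {A,W,X} and {I}.
On input 0, block {A,W,X} splits into {W,X} and {A}.
The partition is now stable with 4 blocks: {R} | {W,X} | {I} | {A}.
State X belongs to the block {W,X}, which has 2 states.

2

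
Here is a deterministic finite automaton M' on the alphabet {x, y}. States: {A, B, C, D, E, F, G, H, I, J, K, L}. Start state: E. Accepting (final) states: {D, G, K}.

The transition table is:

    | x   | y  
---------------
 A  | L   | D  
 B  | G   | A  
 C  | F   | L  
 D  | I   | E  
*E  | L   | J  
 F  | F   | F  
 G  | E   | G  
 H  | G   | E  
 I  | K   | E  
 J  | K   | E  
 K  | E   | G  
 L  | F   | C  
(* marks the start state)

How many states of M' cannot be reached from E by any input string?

BFS from E reaches {C, E, F, G, J, K, L}; the 5 state(s) A, B, D, H, I are never visited.

5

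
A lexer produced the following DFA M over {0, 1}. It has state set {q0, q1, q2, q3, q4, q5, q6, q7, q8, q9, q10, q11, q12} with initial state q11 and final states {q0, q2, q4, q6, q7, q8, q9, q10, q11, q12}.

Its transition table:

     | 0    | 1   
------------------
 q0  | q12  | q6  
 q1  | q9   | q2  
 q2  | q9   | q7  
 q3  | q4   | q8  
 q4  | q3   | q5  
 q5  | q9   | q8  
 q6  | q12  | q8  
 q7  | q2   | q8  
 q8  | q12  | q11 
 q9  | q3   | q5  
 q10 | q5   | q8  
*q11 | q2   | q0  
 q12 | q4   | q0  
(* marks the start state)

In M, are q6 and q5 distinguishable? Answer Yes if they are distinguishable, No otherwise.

First remove the unreachable states {q1,q10}; 11 states remain.
Start with accepting vs non-accepting: {q0,q2,q4,q6,q7,q8,q9,q11,q12} | {q3,q5}.
On input 0, block {q0,q2,q4,q6,q7,q8,q9,q11,q12} splits into {q0,q2,q6,q7,q8,q11,q12} and {q4,q9}.
On input 0, block {q0,q2,q6,q7,q8,q11,q12} splits into {q0,q6,q7,q8,q11} and {q2,q12}.
No further refinement is possible. Final partition (4 blocks): {q0,q6,q7,q8,q11} | {q3,q5} | {q4,q9} | {q2,q12}.
q6 and q5 end up in different blocks, so they are distinguishable. For instance, the string 'ε' is accepted from only q6.

Yes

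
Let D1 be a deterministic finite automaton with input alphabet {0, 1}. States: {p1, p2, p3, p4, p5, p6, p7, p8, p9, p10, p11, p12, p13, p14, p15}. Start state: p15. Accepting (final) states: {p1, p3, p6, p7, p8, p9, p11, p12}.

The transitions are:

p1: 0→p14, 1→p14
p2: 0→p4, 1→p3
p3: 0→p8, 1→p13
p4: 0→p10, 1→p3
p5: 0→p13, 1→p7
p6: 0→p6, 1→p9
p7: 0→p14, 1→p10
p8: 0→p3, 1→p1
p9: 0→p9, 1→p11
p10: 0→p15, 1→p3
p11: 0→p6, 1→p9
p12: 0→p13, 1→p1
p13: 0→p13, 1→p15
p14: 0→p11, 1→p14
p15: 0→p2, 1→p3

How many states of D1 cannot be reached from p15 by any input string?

3

No path from p15 leads to p5, p7, p12; the other 12 states are all reachable.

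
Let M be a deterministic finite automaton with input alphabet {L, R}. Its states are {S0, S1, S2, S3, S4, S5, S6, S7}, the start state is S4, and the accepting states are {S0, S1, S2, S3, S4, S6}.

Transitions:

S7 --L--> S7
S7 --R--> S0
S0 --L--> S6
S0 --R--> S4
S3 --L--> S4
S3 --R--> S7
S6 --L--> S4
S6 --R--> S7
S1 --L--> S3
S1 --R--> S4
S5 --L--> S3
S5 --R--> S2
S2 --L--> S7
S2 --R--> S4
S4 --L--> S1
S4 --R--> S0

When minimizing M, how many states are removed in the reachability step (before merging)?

Starting at S4 and following transitions, the reachable set is {S0, S1, S3, S4, S6, S7}. That leaves S2, S5 unreachable — 2 in total.

2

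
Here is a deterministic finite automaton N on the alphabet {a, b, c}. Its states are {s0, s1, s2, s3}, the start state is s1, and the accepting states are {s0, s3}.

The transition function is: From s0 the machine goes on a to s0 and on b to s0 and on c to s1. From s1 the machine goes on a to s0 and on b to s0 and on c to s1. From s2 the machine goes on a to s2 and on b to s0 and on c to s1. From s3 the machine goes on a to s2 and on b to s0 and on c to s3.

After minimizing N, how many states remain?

2

Reachable states from the start: {s0,s1}. Unreachable: {s2,s3} — drop them.
Initial partition by acceptance: {s0} | {s1}.
Stable partition: {s0} | {s1} — 2 equivalence classes.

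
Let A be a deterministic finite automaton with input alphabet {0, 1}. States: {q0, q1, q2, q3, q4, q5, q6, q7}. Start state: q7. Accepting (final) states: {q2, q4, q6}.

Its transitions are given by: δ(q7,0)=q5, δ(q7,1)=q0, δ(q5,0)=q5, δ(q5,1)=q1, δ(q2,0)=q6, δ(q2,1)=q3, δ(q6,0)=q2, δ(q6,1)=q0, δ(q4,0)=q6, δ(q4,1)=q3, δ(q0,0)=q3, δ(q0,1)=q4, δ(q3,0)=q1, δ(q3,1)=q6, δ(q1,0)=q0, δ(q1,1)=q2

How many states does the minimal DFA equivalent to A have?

3

P0 = {q2,q4,q6} | {q0,q1,q3,q5,q7}.
Split {q0,q1,q3,q5,q7} by δ(·,1) → {q0,q1,q3} and {q5,q7}.
Stable partition: {q2,q4,q6} | {q0,q1,q3} | {q5,q7} — 3 equivalence classes.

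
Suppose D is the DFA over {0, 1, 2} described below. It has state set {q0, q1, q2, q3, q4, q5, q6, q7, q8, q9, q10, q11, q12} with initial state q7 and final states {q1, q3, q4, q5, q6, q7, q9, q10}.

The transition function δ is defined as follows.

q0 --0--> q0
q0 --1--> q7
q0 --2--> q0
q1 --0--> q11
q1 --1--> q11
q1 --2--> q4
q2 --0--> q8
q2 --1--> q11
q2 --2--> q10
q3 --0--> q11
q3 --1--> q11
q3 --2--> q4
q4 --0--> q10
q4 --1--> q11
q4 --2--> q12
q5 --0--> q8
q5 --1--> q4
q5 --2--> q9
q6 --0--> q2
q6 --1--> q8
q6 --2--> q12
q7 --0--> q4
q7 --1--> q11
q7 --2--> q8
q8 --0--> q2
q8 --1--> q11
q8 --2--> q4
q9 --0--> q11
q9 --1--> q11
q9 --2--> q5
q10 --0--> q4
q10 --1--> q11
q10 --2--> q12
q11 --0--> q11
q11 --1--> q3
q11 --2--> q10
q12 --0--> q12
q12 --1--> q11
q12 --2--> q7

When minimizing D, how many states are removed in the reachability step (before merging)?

5

Starting at q7 and following transitions, the reachable set is {q2, q3, q4, q7, q8, q10, q11, q12}. That leaves q0, q1, q5, q6, q9 unreachable — 5 in total.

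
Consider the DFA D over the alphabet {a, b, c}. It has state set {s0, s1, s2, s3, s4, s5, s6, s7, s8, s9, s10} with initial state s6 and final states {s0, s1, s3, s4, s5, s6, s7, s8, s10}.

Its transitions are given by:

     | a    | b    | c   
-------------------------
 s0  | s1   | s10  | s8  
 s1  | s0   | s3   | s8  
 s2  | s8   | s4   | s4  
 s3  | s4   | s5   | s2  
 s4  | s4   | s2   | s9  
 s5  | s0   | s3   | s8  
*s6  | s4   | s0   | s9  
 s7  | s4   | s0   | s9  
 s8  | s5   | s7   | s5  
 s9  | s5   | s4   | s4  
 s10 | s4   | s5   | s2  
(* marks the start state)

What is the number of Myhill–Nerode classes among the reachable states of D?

Start with accepting vs non-accepting: {s0,s1,s3,s4,s5,s6,s7,s8,s10} | {s2,s9}.
Split {s0,s1,s3,s4,s5,s6,s7,s8,s10} by δ(·,b) → {s0,s1,s3,s5,s6,s7,s8,s10} and {s4}.
Refine {s0,s1,s3,s5,s6,s7,s8,s10} on symbol a: members go to different blocks, giving {s0,s1,s5,s8} and {s3,s6,s7,s10}.
Stable partition: {s0,s1,s5,s8} | {s2,s9} | {s4} | {s3,s6,s7,s10} — 4 equivalence classes.

4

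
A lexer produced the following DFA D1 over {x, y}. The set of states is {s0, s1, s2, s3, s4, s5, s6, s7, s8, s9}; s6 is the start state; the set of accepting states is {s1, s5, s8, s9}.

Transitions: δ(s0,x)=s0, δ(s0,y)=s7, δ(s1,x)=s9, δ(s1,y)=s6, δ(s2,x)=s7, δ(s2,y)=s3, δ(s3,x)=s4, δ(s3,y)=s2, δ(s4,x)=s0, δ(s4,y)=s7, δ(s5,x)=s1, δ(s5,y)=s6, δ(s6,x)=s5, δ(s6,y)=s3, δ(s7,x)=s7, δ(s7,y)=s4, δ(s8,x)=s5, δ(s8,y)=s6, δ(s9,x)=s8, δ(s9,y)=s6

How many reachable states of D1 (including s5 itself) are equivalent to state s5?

P0 = {s1,s5,s8,s9} | {s0,s2,s3,s4,s6,s7}.
Split {s0,s2,s3,s4,s6,s7} by δ(·,x) → {s0,s2,s3,s4,s7} and {s6}.
No further refinement is possible. Final partition (3 blocks): {s1,s5,s8,s9} | {s0,s2,s3,s4,s7} | {s6}.
State s5 belongs to the block {s1,s5,s8,s9}, which has 4 states.

4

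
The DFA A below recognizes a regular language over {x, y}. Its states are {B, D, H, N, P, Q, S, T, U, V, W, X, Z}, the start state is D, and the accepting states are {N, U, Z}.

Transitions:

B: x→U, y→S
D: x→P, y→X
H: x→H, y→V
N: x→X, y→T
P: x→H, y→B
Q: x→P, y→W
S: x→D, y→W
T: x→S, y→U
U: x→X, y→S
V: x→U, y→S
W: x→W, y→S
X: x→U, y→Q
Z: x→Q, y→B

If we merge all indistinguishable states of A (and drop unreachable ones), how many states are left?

Reachable states from the start: {B,D,H,P,Q,S,U,V,W,X}. Unreachable: {N,T,Z} — drop them.
Initial partition by acceptance: {U} | {B,D,H,P,Q,S,V,W,X}.
Split {B,D,H,P,Q,S,V,W,X} by δ(·,x) → {D,H,P,Q,S,W} and {B,V,X}.
Refine {D,H,P,Q,S,W} on symbol y: members go to different blocks, giving {D,H,P} and {Q,S,W}.
On input x, block {Q,S,W} splits into {Q,S} and {W}.
The partition is now stable with 5 blocks: {U} | {D,H,P} | {B,V,X} | {Q,S} | {W}.

5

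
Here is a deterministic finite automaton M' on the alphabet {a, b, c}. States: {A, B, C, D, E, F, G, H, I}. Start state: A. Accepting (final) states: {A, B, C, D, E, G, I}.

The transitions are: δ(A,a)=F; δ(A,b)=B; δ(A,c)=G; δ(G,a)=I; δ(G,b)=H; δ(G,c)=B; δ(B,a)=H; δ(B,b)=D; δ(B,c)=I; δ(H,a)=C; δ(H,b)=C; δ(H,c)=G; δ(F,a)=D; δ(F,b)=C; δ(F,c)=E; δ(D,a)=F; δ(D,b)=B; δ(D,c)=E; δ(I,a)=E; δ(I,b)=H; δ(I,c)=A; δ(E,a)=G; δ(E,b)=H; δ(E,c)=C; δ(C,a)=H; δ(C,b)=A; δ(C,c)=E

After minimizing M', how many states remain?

3

Initial partition by acceptance: {A,B,C,D,E,G,I} | {F,H}.
Refine {A,B,C,D,E,G,I} on symbol a: members go to different blocks, giving {A,B,C,D} and {E,G,I}.
No further refinement is possible. Final partition (3 blocks): {A,B,C,D} | {F,H} | {E,G,I}.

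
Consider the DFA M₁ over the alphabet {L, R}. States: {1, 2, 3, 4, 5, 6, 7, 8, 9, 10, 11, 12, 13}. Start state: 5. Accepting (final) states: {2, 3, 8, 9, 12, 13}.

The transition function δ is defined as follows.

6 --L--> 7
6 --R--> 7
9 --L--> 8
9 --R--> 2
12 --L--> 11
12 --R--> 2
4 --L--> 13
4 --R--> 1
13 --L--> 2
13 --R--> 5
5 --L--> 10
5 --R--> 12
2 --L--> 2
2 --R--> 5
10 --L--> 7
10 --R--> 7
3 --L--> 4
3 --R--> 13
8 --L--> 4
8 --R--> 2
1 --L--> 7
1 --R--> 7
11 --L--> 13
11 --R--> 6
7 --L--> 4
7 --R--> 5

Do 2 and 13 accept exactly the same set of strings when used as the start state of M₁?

Yes

Reachable states from the start: {1,2,4,5,6,7,10,11,12,13}. Unreachable: {3,8,9} — drop them.
Initial partition by acceptance: {2,12,13} | {1,4,5,6,7,10,11}.
Refine {2,12,13} on symbol L: members go to different blocks, giving {2,13} and {12}.
Split {1,4,5,6,7,10,11} by δ(·,L) → {1,5,6,7,10} and {4,11}.
On input L, block {1,5,6,7,10} splits into {1,5,6,10} and {7}.
On input L, block {1,5,6,10} splits into {1,6,10} and {5}.
No further refinement is possible. Final partition (6 blocks): {2,13} | {1,6,10} | {12} | {4,11} | {7} | {5}.
2 and 13 lie in the same block of the stable partition, so they are equivalent — no string distinguishes them.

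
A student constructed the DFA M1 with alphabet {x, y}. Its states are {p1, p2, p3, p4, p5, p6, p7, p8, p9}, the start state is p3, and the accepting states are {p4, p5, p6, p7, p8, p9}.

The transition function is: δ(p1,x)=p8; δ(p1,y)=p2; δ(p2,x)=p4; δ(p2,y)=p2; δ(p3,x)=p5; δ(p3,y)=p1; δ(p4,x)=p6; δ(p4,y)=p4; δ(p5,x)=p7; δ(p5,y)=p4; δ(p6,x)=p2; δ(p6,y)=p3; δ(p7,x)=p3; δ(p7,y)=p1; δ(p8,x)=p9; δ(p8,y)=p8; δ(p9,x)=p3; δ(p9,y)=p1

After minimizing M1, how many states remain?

3

Every state is reachable, so we keep all 9.
Start with accepting vs non-accepting: {p4,p5,p6,p7,p8,p9} | {p1,p2,p3}.
On input x, block {p4,p5,p6,p7,p8,p9} splits into {p4,p5,p8} and {p6,p7,p9}.
No further refinement is possible. Final partition (3 blocks): {p4,p5,p8} | {p1,p2,p3} | {p6,p7,p9}.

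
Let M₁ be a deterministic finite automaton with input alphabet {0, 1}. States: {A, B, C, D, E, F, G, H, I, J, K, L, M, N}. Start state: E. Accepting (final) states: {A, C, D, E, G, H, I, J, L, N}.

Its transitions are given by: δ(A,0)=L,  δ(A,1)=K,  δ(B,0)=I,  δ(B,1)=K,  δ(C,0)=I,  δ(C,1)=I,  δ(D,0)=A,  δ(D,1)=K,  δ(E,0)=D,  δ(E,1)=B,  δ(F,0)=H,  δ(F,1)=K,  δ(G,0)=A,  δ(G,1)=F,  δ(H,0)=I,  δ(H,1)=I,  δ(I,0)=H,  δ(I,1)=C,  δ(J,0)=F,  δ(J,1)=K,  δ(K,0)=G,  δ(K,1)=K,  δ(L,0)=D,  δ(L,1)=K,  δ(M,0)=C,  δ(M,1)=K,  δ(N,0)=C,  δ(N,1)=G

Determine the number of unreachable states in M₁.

3

No path from E leads to J, M, N; the other 11 states are all reachable.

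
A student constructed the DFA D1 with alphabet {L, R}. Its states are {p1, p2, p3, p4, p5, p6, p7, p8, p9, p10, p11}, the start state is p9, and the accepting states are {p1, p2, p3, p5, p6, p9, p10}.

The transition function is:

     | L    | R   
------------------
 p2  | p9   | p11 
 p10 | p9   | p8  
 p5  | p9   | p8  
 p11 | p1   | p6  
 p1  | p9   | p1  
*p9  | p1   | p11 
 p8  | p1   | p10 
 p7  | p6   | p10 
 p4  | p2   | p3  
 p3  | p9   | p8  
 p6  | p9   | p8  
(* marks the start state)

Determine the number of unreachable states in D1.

Starting at p9 and following transitions, the reachable set is {p1, p6, p8, p9, p10, p11}. That leaves p2, p3, p4, p5, p7 unreachable — 5 in total.

5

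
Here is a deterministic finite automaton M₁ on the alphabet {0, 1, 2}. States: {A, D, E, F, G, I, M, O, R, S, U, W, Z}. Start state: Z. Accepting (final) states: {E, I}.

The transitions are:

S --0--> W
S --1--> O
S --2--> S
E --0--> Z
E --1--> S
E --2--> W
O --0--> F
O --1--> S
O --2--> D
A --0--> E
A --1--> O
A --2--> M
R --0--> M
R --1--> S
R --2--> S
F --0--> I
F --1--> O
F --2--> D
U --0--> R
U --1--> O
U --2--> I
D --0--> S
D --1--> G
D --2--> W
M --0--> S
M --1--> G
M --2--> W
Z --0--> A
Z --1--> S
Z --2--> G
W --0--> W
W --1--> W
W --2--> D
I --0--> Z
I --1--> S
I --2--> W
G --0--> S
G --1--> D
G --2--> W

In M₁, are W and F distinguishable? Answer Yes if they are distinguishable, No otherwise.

First remove the unreachable states {R,U}; 11 states remain.
Initial partition by acceptance: {E,I} | {A,D,F,G,M,O,S,W,Z}.
Split {A,D,F,G,M,O,S,W,Z} by δ(·,0) → {D,G,M,O,S,W,Z} and {A,F}.
Split {D,G,M,O,S,W,Z} by δ(·,0) → {D,G,M,S,W} and {O,Z}.
Refine {D,G,M,S,W} on symbol 1: members go to different blocks, giving {D,G,M,W} and {S}.
Refine {D,G,M,W} on symbol 0: members go to different blocks, giving {D,G,M} and {W}.
No further refinement is possible. Final partition (6 blocks): {E,I} | {D,G,M} | {A,F} | {O,Z} | {S} | {W}.
W and F end up in different blocks, so they are distinguishable. For instance, the string '0' is accepted from only F.

Yes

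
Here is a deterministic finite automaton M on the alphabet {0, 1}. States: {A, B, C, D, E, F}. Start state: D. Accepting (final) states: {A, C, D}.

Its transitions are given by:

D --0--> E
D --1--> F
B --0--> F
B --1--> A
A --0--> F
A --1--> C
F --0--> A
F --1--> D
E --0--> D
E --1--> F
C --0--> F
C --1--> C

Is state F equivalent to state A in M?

First remove the unreachable states {B}; 5 states remain.
P0 = {A,C,D} | {E,F}.
Split {A,C,D} by δ(·,1) → {A,C} and {D}.
Split {E,F} by δ(·,0) → {E} and {F}.
No further refinement is possible. Final partition (4 blocks): {A,C} | {E} | {D} | {F}.
F and A end up in different blocks, so they are distinguishable. For instance, the string 'ε' is accepted from only A.

No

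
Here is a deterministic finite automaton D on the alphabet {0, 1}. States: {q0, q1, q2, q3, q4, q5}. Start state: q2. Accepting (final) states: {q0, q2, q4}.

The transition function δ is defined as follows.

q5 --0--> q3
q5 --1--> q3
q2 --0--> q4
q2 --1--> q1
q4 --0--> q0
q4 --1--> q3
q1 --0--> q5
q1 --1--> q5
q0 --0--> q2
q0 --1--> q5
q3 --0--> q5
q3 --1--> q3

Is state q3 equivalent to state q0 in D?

No

All states are reachable from the start state.
Initial partition by acceptance: {q0,q2,q4} | {q1,q3,q5}.
No further refinement is possible. Final partition (2 blocks): {q0,q2,q4} | {q1,q3,q5}.
q3 and q0 end up in different blocks, so they are distinguishable. For instance, the string 'ε' is accepted from only q0.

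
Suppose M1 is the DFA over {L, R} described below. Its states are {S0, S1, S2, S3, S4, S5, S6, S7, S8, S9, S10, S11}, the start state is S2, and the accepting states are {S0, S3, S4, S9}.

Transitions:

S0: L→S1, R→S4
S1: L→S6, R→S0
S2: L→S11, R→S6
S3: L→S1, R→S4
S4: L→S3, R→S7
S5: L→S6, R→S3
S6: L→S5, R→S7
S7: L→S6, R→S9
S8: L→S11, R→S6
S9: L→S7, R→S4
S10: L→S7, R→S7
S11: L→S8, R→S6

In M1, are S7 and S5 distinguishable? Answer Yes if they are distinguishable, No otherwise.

No

Reachable states from the start: {S0,S1,S2,S3,S4,S5,S6,S7,S8,S9,S11}. Unreachable: {S10} — drop them.
Start with accepting vs non-accepting: {S0,S3,S4,S9} | {S1,S2,S5,S6,S7,S8,S11}.
Split {S0,S3,S4,S9} by δ(·,L) → {S0,S3,S9} and {S4}.
On input R, block {S1,S2,S5,S6,S7,S8,S11} splits into {S2,S6,S8,S11} and {S1,S5,S7}.
Split {S2,S6,S8,S11} by δ(·,L) → {S2,S8,S11} and {S6}.
Stable partition: {S0,S3,S9} | {S2,S8,S11} | {S4} | {S1,S5,S7} | {S6} — 5 equivalence classes.
S7 and S5 lie in the same block of the stable partition, so they are equivalent — no string distinguishes them.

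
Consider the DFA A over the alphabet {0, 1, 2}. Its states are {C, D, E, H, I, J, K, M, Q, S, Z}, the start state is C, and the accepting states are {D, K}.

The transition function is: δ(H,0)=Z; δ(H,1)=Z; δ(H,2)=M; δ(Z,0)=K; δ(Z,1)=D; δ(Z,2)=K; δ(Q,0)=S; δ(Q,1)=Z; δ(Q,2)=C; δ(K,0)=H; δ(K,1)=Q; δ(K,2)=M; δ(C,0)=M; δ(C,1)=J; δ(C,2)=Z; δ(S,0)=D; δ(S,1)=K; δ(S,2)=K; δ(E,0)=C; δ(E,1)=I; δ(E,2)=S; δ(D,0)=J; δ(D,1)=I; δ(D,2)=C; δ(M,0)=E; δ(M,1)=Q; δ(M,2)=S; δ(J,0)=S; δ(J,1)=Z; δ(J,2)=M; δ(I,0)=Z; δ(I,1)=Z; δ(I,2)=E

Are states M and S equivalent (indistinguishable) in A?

No

All states are reachable from the start state.
P0 = {D,K} | {C,E,H,I,J,M,Q,S,Z}.
Split {C,E,H,I,J,M,Q,S,Z} by δ(·,0) → {C,E,H,I,J,M,Q} and {S,Z}.
Split {C,E,H,I,J,M,Q} by δ(·,0) → {H,I,J,Q} and {C,E,M}.
No further refinement is possible. Final partition (4 blocks): {D,K} | {H,I,J,Q} | {S,Z} | {C,E,M}.
M and S end up in different blocks, so they are distinguishable. For instance, the string '0' is accepted from only S.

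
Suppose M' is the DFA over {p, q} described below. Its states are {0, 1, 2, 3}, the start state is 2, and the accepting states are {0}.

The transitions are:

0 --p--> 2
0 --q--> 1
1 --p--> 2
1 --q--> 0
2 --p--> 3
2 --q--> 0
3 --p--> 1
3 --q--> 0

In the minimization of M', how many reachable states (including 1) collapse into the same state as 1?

All states are reachable from the start state.
P0 = {0} | {1,2,3}.
Stable partition: {0} | {1,2,3} — 2 equivalence classes.
State 1 belongs to the block {1,2,3}, which has 3 states.

3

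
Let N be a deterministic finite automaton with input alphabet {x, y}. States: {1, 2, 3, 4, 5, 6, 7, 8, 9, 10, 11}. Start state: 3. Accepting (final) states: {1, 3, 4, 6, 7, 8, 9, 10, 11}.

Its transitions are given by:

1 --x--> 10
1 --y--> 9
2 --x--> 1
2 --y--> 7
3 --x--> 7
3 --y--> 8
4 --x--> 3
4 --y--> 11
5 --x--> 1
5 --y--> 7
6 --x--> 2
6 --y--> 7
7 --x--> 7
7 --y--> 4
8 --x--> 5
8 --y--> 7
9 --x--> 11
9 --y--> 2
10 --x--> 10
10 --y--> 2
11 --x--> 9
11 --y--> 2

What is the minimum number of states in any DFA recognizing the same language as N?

Reachable states from the start: {1,2,3,4,5,7,8,9,10,11}. Unreachable: {6} — drop them.
Start with accepting vs non-accepting: {1,3,4,7,8,9,10,11} | {2,5}.
Refine {1,3,4,7,8,9,10,11} on symbol x: members go to different blocks, giving {1,3,4,7,9,10,11} and {8}.
Split {1,3,4,7,9,10,11} by δ(·,y) → {1,4,7} and {9,10,11} and {3}.
Refine {1,4,7} on symbol x: members go to different blocks, giving {1} and {4} and {7}.
Stable partition: {1} | {2,5} | {8} | {9,10,11} | {3} | {4} | {7} — 7 equivalence classes.

7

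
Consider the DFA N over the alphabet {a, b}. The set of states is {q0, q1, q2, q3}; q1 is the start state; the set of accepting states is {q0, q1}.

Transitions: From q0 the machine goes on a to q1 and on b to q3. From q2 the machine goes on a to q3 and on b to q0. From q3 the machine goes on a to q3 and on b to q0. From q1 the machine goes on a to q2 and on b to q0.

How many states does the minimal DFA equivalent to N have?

Initial partition by acceptance: {q0,q1} | {q2,q3}.
Split {q0,q1} by δ(·,a) → {q0} and {q1}.
Stable partition: {q0} | {q2,q3} | {q1} — 3 equivalence classes.

3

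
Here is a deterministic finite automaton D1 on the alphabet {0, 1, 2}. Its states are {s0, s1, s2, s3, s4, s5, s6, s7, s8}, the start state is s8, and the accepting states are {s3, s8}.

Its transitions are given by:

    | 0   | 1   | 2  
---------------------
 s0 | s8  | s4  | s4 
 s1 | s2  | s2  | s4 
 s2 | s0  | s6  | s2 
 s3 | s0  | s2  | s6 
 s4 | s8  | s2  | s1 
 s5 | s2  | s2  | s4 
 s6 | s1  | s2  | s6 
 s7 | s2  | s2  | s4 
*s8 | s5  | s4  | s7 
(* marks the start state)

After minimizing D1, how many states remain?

First remove the unreachable states {s3}; 8 states remain.
Start with accepting vs non-accepting: {s8} | {s0,s1,s2,s4,s5,s6,s7}.
Refine {s0,s1,s2,s4,s5,s6,s7} on symbol 0: members go to different blocks, giving {s1,s2,s5,s6,s7} and {s0,s4}.
Split {s1,s2,s5,s6,s7} by δ(·,0) → {s1,s5,s6,s7} and {s2}.
On input 0, block {s1,s5,s6,s7} splits into {s1,s5,s7} and {s6}.
On input 1, block {s0,s4} splits into {s0} and {s4}.
No further refinement is possible. Final partition (6 blocks): {s8} | {s1,s5,s7} | {s0} | {s2} | {s6} | {s4}.

6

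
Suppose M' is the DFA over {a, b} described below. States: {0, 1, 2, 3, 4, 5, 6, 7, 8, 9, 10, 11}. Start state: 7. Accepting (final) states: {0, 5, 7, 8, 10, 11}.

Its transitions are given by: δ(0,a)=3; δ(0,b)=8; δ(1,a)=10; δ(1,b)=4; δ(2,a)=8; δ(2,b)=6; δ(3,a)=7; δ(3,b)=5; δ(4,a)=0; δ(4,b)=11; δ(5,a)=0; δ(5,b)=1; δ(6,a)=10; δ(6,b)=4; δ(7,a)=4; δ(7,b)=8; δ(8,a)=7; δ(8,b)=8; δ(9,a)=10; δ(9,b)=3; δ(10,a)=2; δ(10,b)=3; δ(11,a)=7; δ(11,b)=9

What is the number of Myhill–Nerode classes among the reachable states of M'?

Every state is reachable, so we keep all 12.
Start with accepting vs non-accepting: {0,5,7,8,10,11} | {1,2,3,4,6,9}.
On input a, block {0,5,7,8,10,11} splits into {0,7,10} and {5,8,11}.
On input b, block {0,7,10} splits into {0,7} and {10}.
Split {1,2,3,4,6,9} by δ(·,a) → {1,6,9} and {3,4} and {2}.
Split {5,8,11} by δ(·,b) → {5,11} and {8}.
No further refinement is possible. Final partition (7 blocks): {0,7} | {1,6,9} | {5,11} | {10} | {3,4} | {2} | {8}.

7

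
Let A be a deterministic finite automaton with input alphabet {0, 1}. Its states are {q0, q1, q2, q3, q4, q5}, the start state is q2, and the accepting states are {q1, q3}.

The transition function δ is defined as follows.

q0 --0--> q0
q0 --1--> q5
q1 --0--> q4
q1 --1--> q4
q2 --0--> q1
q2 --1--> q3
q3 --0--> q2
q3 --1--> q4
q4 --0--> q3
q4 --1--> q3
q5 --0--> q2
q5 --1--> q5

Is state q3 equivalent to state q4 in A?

States {q0,q5} cannot be reached from the start state, so discard them.
Initial partition by acceptance: {q1,q3} | {q2,q4}.
Stable partition: {q1,q3} | {q2,q4} — 2 equivalence classes.
q3 and q4 end up in different blocks, so they are distinguishable. For instance, the string 'ε' is accepted from only q3.

No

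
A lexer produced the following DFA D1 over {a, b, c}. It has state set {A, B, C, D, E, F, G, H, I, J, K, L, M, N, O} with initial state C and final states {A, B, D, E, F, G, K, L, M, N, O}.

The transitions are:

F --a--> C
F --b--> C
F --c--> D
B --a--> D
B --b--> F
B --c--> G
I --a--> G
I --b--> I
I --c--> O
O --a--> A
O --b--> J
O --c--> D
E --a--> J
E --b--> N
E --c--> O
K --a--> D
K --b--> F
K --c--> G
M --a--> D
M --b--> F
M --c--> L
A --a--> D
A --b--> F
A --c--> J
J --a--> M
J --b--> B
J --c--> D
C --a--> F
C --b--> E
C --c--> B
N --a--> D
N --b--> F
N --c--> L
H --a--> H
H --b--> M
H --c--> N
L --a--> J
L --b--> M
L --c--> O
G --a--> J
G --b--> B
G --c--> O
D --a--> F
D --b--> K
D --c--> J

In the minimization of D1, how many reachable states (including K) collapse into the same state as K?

4

Reachable states from the start: {A,B,C,D,E,F,G,J,K,L,M,N,O}. Unreachable: {H,I} — drop them.
Initial partition by acceptance: {A,B,D,E,F,G,K,L,M,N,O} | {C,J}.
Split {A,B,D,E,F,G,K,L,M,N,O} by δ(·,a) → {A,B,D,K,M,N,O} and {E,F,G,L}.
Split {A,B,D,K,M,N,O} by δ(·,a) → {A,B,K,M,N,O} and {D}.
Refine {A,B,K,M,N,O} on symbol a: members go to different blocks, giving {A,B,K,M,N} and {O}.
Split {A,B,K,M,N} by δ(·,c) → {B,K,M,N} and {A}.
Refine {C,J} on symbol a: members go to different blocks, giving {C} and {J}.
Refine {E,F,G,L} on symbol a: members go to different blocks, giving {E,G,L} and {F}.
No further refinement is possible. Final partition (8 blocks): {B,K,M,N} | {C} | {E,G,L} | {D} | {O} | {A} | {J} | {F}.
The equivalence class containing K is {B,K,M,N}, of size 4.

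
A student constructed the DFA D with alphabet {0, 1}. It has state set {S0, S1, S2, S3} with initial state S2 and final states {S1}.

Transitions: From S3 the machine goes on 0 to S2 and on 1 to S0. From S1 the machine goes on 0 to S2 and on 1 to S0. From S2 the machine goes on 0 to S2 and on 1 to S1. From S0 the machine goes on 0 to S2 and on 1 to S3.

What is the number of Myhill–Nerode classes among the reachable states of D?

All states are reachable from the start state.
P0 = {S1} | {S0,S2,S3}.
Refine {S0,S2,S3} on symbol 1: members go to different blocks, giving {S0,S3} and {S2}.
No further refinement is possible. Final partition (3 blocks): {S1} | {S0,S3} | {S2}.

3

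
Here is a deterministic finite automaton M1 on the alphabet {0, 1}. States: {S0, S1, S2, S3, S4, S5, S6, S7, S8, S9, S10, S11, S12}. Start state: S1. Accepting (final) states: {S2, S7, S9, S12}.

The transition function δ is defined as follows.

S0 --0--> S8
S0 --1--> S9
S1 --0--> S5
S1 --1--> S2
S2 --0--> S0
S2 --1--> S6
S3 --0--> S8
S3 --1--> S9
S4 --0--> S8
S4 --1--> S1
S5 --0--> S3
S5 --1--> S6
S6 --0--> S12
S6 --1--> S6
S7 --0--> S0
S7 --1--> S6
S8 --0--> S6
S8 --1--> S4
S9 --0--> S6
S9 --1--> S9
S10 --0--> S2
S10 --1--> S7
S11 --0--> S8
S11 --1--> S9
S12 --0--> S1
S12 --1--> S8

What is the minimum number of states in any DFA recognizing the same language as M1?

Reachable states from the start: {S0,S1,S2,S3,S4,S5,S6,S8,S9,S12}. Unreachable: {S7,S10,S11} — drop them.
Start with accepting vs non-accepting: {S2,S9,S12} | {S0,S1,S3,S4,S5,S6,S8}.
Split {S2,S9,S12} by δ(·,1) → {S2,S12} and {S9}.
Split {S0,S1,S3,S4,S5,S6,S8} by δ(·,0) → {S0,S1,S3,S4,S5,S8} and {S6}.
Split {S2,S12} by δ(·,1) → {S2} and {S12}.
Refine {S0,S1,S3,S4,S5,S8} on symbol 0: members go to different blocks, giving {S0,S1,S3,S4,S5} and {S8}.
Refine {S0,S1,S3,S4,S5} on symbol 0: members go to different blocks, giving {S0,S3,S4} and {S1,S5}.
On input 1, block {S0,S3,S4} splits into {S0,S3} and {S4}.
Split {S1,S5} by δ(·,0) → {S1} and {S5}.
The partition is now stable with 9 blocks: {S2} | {S0,S3} | {S9} | {S6} | {S12} | {S8} | {S1} | {S4} | {S5}.

9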